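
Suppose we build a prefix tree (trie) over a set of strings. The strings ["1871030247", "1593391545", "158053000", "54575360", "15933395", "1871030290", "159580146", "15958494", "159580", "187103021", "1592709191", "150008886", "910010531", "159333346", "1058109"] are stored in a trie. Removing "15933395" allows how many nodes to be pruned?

Walk "15933395" from the leaf back toward the root, removing each node that no remaining word uses.
The suffix "95" (2 nodes) is used only by "15933395"; the node for "159333" still has the child "3", so pruning stops there.
Nodes removed: 2

2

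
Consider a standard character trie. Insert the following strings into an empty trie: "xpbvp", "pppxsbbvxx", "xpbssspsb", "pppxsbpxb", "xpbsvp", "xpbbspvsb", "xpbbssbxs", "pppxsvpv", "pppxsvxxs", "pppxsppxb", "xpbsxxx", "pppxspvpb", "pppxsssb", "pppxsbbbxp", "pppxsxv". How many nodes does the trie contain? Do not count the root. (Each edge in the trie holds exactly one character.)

60

Insert word by word; a character creates a node only if that edge doesn't already exist:
  "xpbvp" → 5 new (x, p, b, v, p)
  "pppxsbbvxx" → 10 new (p, p, p, x, s, b, b, v, x, x)
  "xpbssspsb" → prefix "xpb" already present; 6 new (s, s, s, p, s, b)
  "pppxsbpxb" → prefix "pppxsb" already present; 3 new (p, x, b)
  "xpbsvp" → prefix "xpbs" already present; 2 new (v, p)
  "xpbbspvsb" → prefix "xpb" already present; 6 new (b, s, p, v, s, b)
  "xpbbssbxs" → prefix "xpbbs" already present; 4 new (s, b, x, s)
  "pppxsvpv" → prefix "pppxs" already present; 3 new (v, p, v)
  "pppxsvxxs" → prefix "pppxsv" already present; 3 new (x, x, s)
  "pppxsppxb" → prefix "pppxs" already present; 4 new (p, p, x, b)
  "xpbsxxx" → prefix "xpbs" already present; 3 new (x, x, x)
  "pppxspvpb" → prefix "pppxsp" already present; 3 new (v, p, b)
  "pppxsssb" → prefix "pppxs" already present; 3 new (s, s, b)
  "pppxsbbbxp" → prefix "pppxsbb" already present; 3 new (b, x, p)
  "pppxsxv" → prefix "pppxs" already present; 2 new (x, v)
Total nodes = 5 + 10 + 6 + 3 + 2 + 6 + 4 + 3 + 3 + 4 + 3 + 3 + 3 + 3 + 2 = 60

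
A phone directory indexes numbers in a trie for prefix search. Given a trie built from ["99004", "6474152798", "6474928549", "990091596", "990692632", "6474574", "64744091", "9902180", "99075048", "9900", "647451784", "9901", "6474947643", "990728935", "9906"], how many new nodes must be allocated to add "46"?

2

"46" shares no prefix with any stored word, so all 2 characters open new nodes.
2 − 0 = 2 new nodes.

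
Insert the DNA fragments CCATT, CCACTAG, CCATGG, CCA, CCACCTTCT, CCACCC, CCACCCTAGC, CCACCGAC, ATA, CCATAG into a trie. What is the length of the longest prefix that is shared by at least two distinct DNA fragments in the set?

6

Equivalently: take the maximum, over all pairs, of their longest common prefix length.
"CCACCC" and "CCACCCTAGC" agree on "CCACCC" (6 characters) before diverging; nothing deeper is shared.
Longest shared-prefix length: 6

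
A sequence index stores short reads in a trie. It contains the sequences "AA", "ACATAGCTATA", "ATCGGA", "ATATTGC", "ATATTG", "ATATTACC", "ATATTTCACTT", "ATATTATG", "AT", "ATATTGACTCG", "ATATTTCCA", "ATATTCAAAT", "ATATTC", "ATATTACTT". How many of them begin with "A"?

Traverse to the node for "A", then collect every word in that subtree.
Matches: "AA", "ACATAGCTATA", "AT", "ATATTACC", "ATATTACTT", "ATATTATG", "ATATTC", "ATATTCAAAT", "ATATTG", "ATATTGACTCG", "ATATTGC", "ATATTTCACTT", "ATATTTCCA", "ATCGGA"
Count: 14

14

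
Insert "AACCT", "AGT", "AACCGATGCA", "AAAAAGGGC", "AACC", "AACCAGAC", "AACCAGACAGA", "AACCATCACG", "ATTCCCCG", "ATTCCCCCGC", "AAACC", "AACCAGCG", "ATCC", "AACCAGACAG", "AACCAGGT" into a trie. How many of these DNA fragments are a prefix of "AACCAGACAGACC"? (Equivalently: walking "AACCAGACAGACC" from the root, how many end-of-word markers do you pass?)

4

Check each prefix of "AACCAGACAGACC" against the stored set — each match is an end-marker on the path.
Prefixes of the query that are stored words: "AACC", "AACCAGAC", "AACCAGACAG", "AACCAGACAGA"
Count: 4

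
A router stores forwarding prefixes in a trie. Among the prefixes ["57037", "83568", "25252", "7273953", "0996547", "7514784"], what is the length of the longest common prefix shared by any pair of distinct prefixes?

Equivalently: take the maximum, over all pairs, of their longest common prefix length.
"7273953" and "7514784" agree on "7" (1 characters) before diverging; nothing deeper is shared.
Longest shared-prefix length: 1

1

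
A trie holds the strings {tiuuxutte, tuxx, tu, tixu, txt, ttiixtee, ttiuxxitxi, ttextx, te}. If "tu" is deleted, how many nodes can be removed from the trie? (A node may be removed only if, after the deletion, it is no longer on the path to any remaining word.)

0

A node on "tu"'s path can go only if nothing else ends at it or branches off below it.
Every node on "tu" is still needed (e.g. by "tuxx"), so nothing is freed.
Nodes removed: 0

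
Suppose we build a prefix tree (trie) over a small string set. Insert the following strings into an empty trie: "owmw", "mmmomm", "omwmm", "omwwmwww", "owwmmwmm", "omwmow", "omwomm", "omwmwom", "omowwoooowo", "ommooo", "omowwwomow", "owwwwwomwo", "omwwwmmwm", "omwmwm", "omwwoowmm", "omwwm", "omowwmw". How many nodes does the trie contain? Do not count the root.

Count nodes per top-level branch (shared prefixes stored once):
  'm'-branch (mmmomm): 6 nodes
  'o'-branch (ommooo, omowwmw, omowwoooowo, omowwwomow, omwmm, omwmow, omwmwm, omwmwom, omwomm, omwwm, omwwmwww, omwwoowmm, omwwwmmwm, owmw, owwmmwmm, owwwwwomwo): 65 nodes
Sum: 71

71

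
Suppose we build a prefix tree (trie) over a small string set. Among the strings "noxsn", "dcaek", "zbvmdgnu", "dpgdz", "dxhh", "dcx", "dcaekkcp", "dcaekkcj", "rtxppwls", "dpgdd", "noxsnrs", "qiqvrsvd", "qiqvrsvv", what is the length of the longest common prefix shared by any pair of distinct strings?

Look for the deepest trie node that still has at least two words in its subtree.
e.g. "dcaekkcj" and "dcaekkcp" share the prefix "dcaekkc" of length 7; no pair shares a longer one.
Longest shared-prefix length: 7

7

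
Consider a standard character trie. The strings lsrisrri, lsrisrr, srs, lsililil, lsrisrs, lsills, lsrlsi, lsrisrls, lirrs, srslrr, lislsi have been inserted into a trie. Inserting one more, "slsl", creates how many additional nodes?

3

"s" is already a path in the trie; the remaining "lsl" must be added.
Each of the 3 remaining characters creates one node.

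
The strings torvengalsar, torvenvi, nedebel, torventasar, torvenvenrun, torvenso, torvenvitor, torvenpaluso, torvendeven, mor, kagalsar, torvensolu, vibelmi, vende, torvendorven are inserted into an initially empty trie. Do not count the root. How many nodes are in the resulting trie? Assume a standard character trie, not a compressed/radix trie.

76

Insert word by word; a character creates a node only if that edge doesn't already exist:
  "torvengalsar" → 12 new (t, o, r, v, e, n, g, a, l, s, a, r)
  "torvenvi" → prefix "torven" already present; 2 new (v, i)
  "nedebel" → 7 new (n, e, d, e, b, e, l)
  "torventasar" → prefix "torven" already present; 5 new (t, a, s, a, r)
  "torvenvenrun" → prefix "torvenv" already present; 5 new (e, n, r, u, n)
  "torvenso" → prefix "torven" already present; 2 new (s, o)
  "torvenvitor" → prefix "torvenvi" already present; 3 new (t, o, r)
  "torvenpaluso" → prefix "torven" already present; 6 new (p, a, l, u, s, o)
  "torvendeven" → prefix "torven" already present; 5 new (d, e, v, e, n)
  "mor" → 3 new (m, o, r)
  "kagalsar" → 8 new (k, a, g, a, l, s, a, r)
  "torvensolu" → prefix "torvenso" already present; 2 new (l, u)
  "vibelmi" → 7 new (v, i, b, e, l, m, i)
  "vende" → prefix "v" already present; 4 new (e, n, d, e)
  "torvendorven" → prefix "torvend" already present; 5 new (o, r, v, e, n)
Total nodes = 12 + 2 + 7 + 5 + 5 + 2 + 3 + 6 + 5 + 3 + 8 + 2 + 7 + 4 + 5 = 76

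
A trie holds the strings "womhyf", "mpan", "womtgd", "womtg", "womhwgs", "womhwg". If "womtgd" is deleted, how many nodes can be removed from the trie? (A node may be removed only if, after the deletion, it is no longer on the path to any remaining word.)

1

Walk "womtgd" from the leaf back toward the root, removing each node that no remaining word uses.
The suffix "d" (1 node) is used only by "womtgd"; "womtg" is itself a stored word, so pruning stops there.
Nodes removed: 1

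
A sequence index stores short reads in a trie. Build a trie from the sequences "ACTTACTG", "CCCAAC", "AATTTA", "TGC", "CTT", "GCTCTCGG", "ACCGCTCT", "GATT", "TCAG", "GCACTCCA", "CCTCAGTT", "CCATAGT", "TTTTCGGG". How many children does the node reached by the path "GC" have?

2

Follow the path "GC" to its node, then look at its outgoing edges.
Distinct next characters after "GC": A, T.
That node has 2 child edges.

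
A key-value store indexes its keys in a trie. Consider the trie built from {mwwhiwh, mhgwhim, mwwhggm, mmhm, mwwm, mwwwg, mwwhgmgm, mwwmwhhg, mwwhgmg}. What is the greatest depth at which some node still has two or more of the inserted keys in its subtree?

Look for the deepest trie node that still has at least two words in its subtree.
e.g. "mwwhgmg" and "mwwhgmgm" share the prefix "mwwhgmg" of length 7; no pair shares a longer one.
Longest shared-prefix length: 7

7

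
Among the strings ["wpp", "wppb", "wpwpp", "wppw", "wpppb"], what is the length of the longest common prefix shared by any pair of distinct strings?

3

Equivalently: take the maximum, over all pairs, of their longest common prefix length.
"wpp" and "wppb" agree on "wpp" (3 characters) before diverging; nothing deeper is shared.
Longest shared-prefix length: 3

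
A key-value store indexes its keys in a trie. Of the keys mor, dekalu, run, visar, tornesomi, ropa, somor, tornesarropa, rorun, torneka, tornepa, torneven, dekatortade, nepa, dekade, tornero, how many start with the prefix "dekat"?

1

Filter for entries beginning with "dekat":
Words under "dekat": dekatortade
Count: 1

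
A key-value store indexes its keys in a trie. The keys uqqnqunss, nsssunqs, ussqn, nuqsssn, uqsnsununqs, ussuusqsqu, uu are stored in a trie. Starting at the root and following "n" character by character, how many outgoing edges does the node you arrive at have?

Follow the path "n" to its node, then look at its outgoing edges.
Characters that immediately follow "n" among the stored strings: {s, u}.
That node has 2 child edges.

2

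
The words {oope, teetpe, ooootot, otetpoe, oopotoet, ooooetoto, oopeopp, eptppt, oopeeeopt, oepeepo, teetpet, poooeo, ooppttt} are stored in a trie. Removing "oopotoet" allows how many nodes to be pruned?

Walk "oopotoet" from the leaf back toward the root, removing each node that no remaining word uses.
The suffix "otoet" (5 nodes) is used only by "oopotoet"; the node for "oop" still has the child "e", so pruning stops there.
Nodes removed: 5

5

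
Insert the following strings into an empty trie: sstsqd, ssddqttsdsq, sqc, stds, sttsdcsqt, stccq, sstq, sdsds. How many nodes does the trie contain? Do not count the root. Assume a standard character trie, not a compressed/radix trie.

35

Trie structure (* marks end of a word):
(root)
└─ s
   ├─ d
   │  └─ s
   │     └─ d
   │        └─ s *
   ├─ q
   │  └─ c *
   ├─ s
   │  ├─ d
   │  │  └─ d
   │  │     └─ q
   │  │        └─ t
   │  │           └─ t
   │  │              └─ s
   │  │                 └─ d
   │  │                    └─ s
   │  │                       └─ q *
   │  └─ t
   │     ├─ q *
   │     └─ s
   │        └─ q
   │           └─ d *
   └─ t
      ├─ c
      │  └─ c
      │     └─ q *
      ├─ d
      │  └─ s *
      └─ t
         └─ s
            └─ d
               └─ c
                  └─ s
                     └─ q
                        └─ t *
Counting every labelled node above: 35.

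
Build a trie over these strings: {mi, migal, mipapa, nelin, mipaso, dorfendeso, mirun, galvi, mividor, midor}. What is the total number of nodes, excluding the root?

42

Count nodes per top-level branch (shared prefixes stored once):
  'd'-branch (dorfendeso): 10 nodes
  'g'-branch (galvi): 5 nodes
  'm'-branch (mi, midor, migal, mipapa, mipaso, mirun, mividor): 22 nodes
  'n'-branch (nelin): 5 nodes
Sum: 42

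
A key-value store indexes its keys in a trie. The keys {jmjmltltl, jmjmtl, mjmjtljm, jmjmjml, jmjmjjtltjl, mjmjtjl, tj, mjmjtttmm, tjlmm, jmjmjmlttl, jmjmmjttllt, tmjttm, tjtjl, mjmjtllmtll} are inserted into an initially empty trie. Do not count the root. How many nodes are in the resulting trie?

62

Insert word by word; a character creates a node only if that edge doesn't already exist:
  "jmjmltltl" → 9 new (j, m, j, m, l, t, l, t, l)
  "jmjmtl" → prefix "jmjm" already present; 2 new (t, l)
  "mjmjtljm" → 8 new (m, j, m, j, t, l, j, m)
  "jmjmjml" → prefix "jmjm" already present; 3 new (j, m, l)
  "jmjmjjtltjl" → prefix "jmjmj" already present; 6 new (j, t, l, t, j, l)
  "mjmjtjl" → prefix "mjmjt" already present; 2 new (j, l)
  "tj" → 2 new (t, j)
  "mjmjtttmm" → prefix "mjmjt" already present; 4 new (t, t, m, m)
  "tjlmm" → prefix "tj" already present; 3 new (l, m, m)
  "jmjmjmlttl" → prefix "jmjmjml" already present; 3 new (t, t, l)
  "jmjmmjttllt" → prefix "jmjm" already present; 7 new (m, j, t, t, l, l, t)
  "tmjttm" → prefix "t" already present; 5 new (m, j, t, t, m)
  "tjtjl" → prefix "tj" already present; 3 new (t, j, l)
  "mjmjtllmtll" → prefix "mjmjtl" already present; 5 new (l, m, t, l, l)
Total nodes = 9 + 2 + 8 + 3 + 6 + 2 + 2 + 4 + 3 + 3 + 7 + 5 + 3 + 5 = 62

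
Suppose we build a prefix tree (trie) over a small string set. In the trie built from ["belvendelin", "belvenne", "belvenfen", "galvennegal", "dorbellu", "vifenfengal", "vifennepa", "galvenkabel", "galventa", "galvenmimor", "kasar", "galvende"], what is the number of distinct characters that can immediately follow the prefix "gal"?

1

The children of the "gal" node are the distinct next characters among strings starting with "gal".
Distinct next characters after "gal": v.
That node has 1 child edge.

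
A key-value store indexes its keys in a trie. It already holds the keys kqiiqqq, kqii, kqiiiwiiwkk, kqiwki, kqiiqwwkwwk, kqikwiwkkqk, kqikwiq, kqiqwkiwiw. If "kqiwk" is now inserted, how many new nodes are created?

0

"kqiwk" is already a full path in the trie; only an end-marker is added.
No new nodes are needed: 0.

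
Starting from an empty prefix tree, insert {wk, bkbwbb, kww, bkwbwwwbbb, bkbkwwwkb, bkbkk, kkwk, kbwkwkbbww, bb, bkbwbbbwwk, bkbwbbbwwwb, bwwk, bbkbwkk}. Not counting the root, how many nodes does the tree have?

53

For each word, the new-node count is its length minus the longest prefix already in the trie:
  "wk" → 2 new (w, k)
  "bkbwbb" → 6 new (b, k, b, w, b, b)
  "kww" → 3 new (k, w, w)
  "bkwbwwwbbb" → prefix "bk" already present; 8 new (w, b, w, w, w, b, b, b)
  "bkbkwwwkb" → prefix "bkb" already present; 6 new (k, w, w, w, k, b)
  "bkbkk" → prefix "bkbk" already present; 1 new (k)
  "kkwk" → prefix "k" already present; 3 new (k, w, k)
  "kbwkwkbbww" → prefix "k" already present; 9 new (b, w, k, w, k, b, b, w, w)
  "bb" → prefix "b" already present; 1 new (b)
  "bkbwbbbwwk" → prefix "bkbwbb" already present; 4 new (b, w, w, k)
  "bkbwbbbwwwb" → prefix "bkbwbbbww" already present; 2 new (w, b)
  "bwwk" → prefix "b" already present; 3 new (w, w, k)
  "bbkbwkk" → prefix "bb" already present; 5 new (k, b, w, k, k)
Total nodes = 2 + 6 + 3 + 8 + 6 + 1 + 3 + 9 + 1 + 4 + 2 + 3 + 5 = 53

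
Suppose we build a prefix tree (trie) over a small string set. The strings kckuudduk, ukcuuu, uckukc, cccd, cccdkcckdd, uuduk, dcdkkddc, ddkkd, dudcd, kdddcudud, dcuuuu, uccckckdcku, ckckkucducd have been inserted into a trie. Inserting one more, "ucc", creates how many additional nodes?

0

Every character of "ucc" already lies on an existing path (it is a prefix of some stored word).
No new nodes are needed: 0.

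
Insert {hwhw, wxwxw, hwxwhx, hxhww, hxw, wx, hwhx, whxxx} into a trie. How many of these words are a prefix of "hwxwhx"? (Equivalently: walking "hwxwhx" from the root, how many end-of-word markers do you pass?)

Check each prefix of "hwxwhx" against the stored set — each match is an end-marker on the path.
Prefixes of the query that are stored words: "hwxwhx"
Count: 1

1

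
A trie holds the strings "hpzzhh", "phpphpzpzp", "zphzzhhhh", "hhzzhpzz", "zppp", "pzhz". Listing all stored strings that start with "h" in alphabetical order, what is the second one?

hpzzhh

Words with prefix "h", in lexicographic order: "hhzzhpzz", "hpzzhh"
Position 2: hpzzhh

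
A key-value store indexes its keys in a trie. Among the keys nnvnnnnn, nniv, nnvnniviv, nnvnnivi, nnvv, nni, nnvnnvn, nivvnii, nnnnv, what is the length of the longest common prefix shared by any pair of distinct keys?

8

Look for the deepest trie node that still has at least two words in its subtree.
e.g. "nnvnnivi" and "nnvnniviv" share the prefix "nnvnnivi" of length 8; no pair shares a longer one.
Longest shared-prefix length: 8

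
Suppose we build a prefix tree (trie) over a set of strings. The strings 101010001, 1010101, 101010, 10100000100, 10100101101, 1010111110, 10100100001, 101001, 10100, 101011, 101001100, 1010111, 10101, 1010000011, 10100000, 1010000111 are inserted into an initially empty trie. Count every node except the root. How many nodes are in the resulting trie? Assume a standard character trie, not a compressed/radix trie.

39

Count nodes per top-level branch (shared prefixes stored once):
  '1'-branch (10100, 10100000, 10100000100, 1010000011, 1010000111, 101001, 10100100001, 10100101101, 101001100, 10101, 101010, 101010001, 1010101, 101011, 1010111, 1010111110): 39 nodes
Sum: 39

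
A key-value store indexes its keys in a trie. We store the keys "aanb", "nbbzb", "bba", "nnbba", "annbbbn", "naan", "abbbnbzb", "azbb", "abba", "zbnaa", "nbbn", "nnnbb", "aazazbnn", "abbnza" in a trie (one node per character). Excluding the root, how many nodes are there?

54

Insert word by word; a character creates a node only if that edge doesn't already exist:
  "aanb" → 4 new (a, a, n, b)
  "nbbzb" → 5 new (n, b, b, z, b)
  "bba" → 3 new (b, b, a)
  "nnbba" → prefix "n" already present; 4 new (n, b, b, a)
  "annbbbn" → prefix "a" already present; 6 new (n, n, b, b, b, n)
  "naan" → prefix "n" already present; 3 new (a, a, n)
  "abbbnbzb" → prefix "a" already present; 7 new (b, b, b, n, b, z, b)
  "azbb" → prefix "a" already present; 3 new (z, b, b)
  "abba" → prefix "abb" already present; 1 new (a)
  "zbnaa" → 5 new (z, b, n, a, a)
  "nbbn" → prefix "nbb" already present; 1 new (n)
  "nnnbb" → prefix "nn" already present; 3 new (n, b, b)
  "aazazbnn" → prefix "aa" already present; 6 new (z, a, z, b, n, n)
  "abbnza" → prefix "abb" already present; 3 new (n, z, a)
Total nodes = 4 + 5 + 3 + 4 + 6 + 3 + 7 + 3 + 1 + 5 + 1 + 3 + 6 + 3 = 54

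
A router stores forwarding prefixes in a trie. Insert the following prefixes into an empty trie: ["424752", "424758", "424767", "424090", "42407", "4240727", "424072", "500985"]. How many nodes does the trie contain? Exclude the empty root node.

Count nodes per top-level branch (shared prefixes stored once):
  '4'-branch (42407, 424072, 4240727, 424090, 424752, 424758, 424767): 15 nodes
  '5'-branch (500985): 6 nodes
Sum: 21

21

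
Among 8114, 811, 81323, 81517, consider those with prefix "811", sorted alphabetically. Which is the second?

Words with prefix "811", in lexicographic order: "811", "8114"
The 2nd is 8114.

8114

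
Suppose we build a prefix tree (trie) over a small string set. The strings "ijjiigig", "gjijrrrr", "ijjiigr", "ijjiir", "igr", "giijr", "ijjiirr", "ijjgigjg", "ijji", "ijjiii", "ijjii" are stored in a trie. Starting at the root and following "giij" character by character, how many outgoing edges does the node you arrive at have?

1

Follow the path "giij" to its node, then look at its outgoing edges.
Characters that immediately follow "giij" among the stored strings: {r}.
That node has 1 child edge.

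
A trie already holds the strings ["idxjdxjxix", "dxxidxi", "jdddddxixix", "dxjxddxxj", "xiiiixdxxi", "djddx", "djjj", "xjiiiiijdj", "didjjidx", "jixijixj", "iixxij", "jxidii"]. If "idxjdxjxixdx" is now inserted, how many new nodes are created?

Walking "idxjdxjxixdx" from the root, the first 10 characters ("idxjdxjxix") follow existing edges; "d" is the first miss.
So 12 − 10 = 2 new nodes.

2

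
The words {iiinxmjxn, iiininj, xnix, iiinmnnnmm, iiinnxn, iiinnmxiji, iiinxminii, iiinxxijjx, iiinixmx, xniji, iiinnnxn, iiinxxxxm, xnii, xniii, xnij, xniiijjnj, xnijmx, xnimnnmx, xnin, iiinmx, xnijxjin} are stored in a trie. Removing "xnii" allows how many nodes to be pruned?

A node on "xnii"'s path can go only if nothing else ends at it or branches off below it.
Every node on "xnii" is still needed (e.g. by "xniii"), so nothing is freed.
Nodes removed: 0

0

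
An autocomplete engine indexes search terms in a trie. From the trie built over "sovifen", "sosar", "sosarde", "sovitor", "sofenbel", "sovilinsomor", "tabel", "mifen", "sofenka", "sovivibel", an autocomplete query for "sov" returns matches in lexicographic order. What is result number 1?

sovifen

Filter for "sov…" and sort: "sovifen", "sovilinsomor", "sovitor", "sovivibel"
The 1st is sovifen.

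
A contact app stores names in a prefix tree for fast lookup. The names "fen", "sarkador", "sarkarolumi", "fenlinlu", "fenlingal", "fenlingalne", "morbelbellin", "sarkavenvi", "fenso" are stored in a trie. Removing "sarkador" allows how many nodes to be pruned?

A node on "sarkador"'s path can go only if nothing else ends at it or branches off below it.
The suffix "dor" (3 nodes) is used only by "sarkador"; the node for "sarka" still has the child "r", so pruning stops there.
Nodes removed: 3

3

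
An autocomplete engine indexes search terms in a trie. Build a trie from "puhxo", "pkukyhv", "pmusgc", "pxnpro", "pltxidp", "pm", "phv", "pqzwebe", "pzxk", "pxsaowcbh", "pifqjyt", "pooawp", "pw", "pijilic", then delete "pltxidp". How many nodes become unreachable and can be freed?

6

After clearing the end-marker at "pltxidp", prune upward until reaching a node still needed by another word.
The suffix "ltxidp" (6 nodes) is used only by "pltxidp"; the node for "p" still has the child "u", so pruning stops there.
Nodes removed: 6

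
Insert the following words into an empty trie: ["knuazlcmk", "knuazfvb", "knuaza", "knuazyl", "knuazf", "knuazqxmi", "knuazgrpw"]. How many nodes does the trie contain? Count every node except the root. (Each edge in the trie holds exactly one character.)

Count nodes per top-level branch (shared prefixes stored once):
  'k'-branch (knuaza, knuazf, knuazfvb, knuazgrpw, knuazlcmk, knuazqxmi, knuazyl): 23 nodes
Sum: 23

23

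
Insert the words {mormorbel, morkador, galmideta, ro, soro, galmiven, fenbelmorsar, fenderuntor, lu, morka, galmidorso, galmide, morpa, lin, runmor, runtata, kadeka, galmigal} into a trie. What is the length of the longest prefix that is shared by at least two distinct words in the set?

7

Look for the deepest trie node that still has at least two words in its subtree.
e.g. "galmide" and "galmideta" share the prefix "galmide" of length 7; no pair shares a longer one.
Longest shared-prefix length: 7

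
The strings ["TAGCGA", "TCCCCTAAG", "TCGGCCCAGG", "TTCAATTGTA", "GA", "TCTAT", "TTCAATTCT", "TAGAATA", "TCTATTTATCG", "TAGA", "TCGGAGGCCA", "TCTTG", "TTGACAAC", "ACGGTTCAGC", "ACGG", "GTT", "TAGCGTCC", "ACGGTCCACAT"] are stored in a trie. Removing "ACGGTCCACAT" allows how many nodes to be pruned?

6

A node on "ACGGTCCACAT"'s path can go only if nothing else ends at it or branches off below it.
The suffix "CCACAT" (6 nodes) is used only by "ACGGTCCACAT"; the node for "ACGGT" still has the child "T", so pruning stops there.
Nodes removed: 6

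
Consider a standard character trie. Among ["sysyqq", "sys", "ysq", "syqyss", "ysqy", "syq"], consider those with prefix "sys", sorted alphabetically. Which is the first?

sys

DFS of the "sys" subtree visits, in order: "sys", "sysyqq"
Position 1: sys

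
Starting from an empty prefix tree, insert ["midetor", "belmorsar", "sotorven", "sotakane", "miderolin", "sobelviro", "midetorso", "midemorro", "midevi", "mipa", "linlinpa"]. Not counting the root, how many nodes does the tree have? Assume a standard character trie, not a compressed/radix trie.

Trace insertions, counting only characters that open a new branch:
  "midetor" → 7 new (m, i, d, e, t, o, r)
  "belmorsar" → 9 new (b, e, l, m, o, r, s, a, r)
  "sotorven" → 8 new (s, o, t, o, r, v, e, n)
  "sotakane" → prefix "sot" already present; 5 new (a, k, a, n, e)
  "miderolin" → prefix "mide" already present; 5 new (r, o, l, i, n)
  "sobelviro" → prefix "so" already present; 7 new (b, e, l, v, i, r, o)
  "midetorso" → prefix "midetor" already present; 2 new (s, o)
  "midemorro" → prefix "mide" already present; 5 new (m, o, r, r, o)
  "midevi" → prefix "mide" already present; 2 new (v, i)
  "mipa" → prefix "mi" already present; 2 new (p, a)
  "linlinpa" → 8 new (l, i, n, l, i, n, p, a)
Total nodes = 7 + 9 + 8 + 5 + 5 + 7 + 2 + 5 + 2 + 2 + 8 = 60

60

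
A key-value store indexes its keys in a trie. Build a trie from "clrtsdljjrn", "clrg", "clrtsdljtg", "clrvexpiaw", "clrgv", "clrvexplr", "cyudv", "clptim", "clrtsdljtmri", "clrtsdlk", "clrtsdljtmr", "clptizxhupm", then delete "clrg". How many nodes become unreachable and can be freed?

0

A node on "clrg"'s path can go only if nothing else ends at it or branches off below it.
Every node on "clrg" is still needed (e.g. by "clrgv"), so nothing is freed.
Nodes removed: 0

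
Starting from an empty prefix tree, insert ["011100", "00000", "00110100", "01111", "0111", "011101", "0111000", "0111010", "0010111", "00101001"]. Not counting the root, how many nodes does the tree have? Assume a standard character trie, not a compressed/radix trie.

Trie structure (* marks end of a word):
(root)
└─ 0
   ├─ 0
   │  ├─ 0
   │  │  └─ 0
   │  │     └─ 0 *
   │  └─ 1
   │     ├─ 0
   │     │  └─ 1
   │     │     ├─ 0
   │     │     │  └─ 0
   │     │     │     └─ 1 *
   │     │     └─ 1
   │     │        └─ 1 *
   │     └─ 1
   │        └─ 0
   │           └─ 1
   │              └─ 0
   │                 └─ 0 *
   └─ 1
      └─ 1
         └─ 1 *
            ├─ 0
            │  ├─ 0 *
            │  │  └─ 0 *
            │  └─ 1 *
            │     └─ 0 *
            └─ 1 *
Counting every labelled node above: 27.

27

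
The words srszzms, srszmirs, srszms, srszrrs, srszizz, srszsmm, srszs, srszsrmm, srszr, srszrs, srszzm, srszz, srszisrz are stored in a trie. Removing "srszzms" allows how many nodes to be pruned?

1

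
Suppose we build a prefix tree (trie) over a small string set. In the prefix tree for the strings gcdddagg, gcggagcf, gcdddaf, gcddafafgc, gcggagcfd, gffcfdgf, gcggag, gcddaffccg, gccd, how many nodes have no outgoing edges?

Leaves are exactly the stored words that no other stored word extends.
Those words: "gccd", "gcddafafgc", "gcddaffccg", "gcdddaf", "gcdddagg", "gcggagcfd", "gffcfdgf"
Leaf count: 7

7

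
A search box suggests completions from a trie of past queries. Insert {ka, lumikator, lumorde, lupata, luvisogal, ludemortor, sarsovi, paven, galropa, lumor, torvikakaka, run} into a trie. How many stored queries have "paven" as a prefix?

1

Traverse to the node for "paven", then collect every word in that subtree.
Matches: "paven"
Count: 1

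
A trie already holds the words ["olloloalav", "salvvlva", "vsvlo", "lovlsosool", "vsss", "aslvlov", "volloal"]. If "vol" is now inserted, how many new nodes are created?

0

"vol" is already a full path in the trie; only an end-marker is added.
No new nodes are needed: 0.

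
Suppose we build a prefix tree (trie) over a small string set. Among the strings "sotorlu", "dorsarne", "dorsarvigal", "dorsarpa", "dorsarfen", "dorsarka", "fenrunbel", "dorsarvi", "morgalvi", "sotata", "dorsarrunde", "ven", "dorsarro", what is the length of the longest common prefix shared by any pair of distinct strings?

The deepest shared node is where two words last agree before diverging.
e.g. "dorsarvi" and "dorsarvigal" share the prefix "dorsarvi" of length 8; no pair shares a longer one.
Longest shared-prefix length: 8

8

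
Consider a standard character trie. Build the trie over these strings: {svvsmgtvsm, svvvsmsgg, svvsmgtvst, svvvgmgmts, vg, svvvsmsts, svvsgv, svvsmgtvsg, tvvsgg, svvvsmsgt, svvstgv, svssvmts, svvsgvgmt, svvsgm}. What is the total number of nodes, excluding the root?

50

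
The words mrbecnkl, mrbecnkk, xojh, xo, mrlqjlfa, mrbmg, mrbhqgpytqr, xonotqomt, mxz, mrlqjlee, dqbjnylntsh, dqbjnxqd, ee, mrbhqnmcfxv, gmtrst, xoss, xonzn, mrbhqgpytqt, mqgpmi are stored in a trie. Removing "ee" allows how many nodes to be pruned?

2

A node on "ee"'s path can go only if nothing else ends at it or branches off below it.
No other word shares any prefix with "ee", so all 2 of its nodes go.
Nodes removed: 2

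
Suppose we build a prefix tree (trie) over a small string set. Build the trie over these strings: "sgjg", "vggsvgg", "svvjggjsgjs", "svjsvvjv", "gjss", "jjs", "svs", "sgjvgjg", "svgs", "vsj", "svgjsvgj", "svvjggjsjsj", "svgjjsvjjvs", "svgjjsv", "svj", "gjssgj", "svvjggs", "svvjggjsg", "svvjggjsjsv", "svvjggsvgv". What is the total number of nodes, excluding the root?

For each word, the new-node count is its length minus the longest prefix already in the trie:
  "sgjg" → 4 new (s, g, j, g)
  "vggsvgg" → 7 new (v, g, g, s, v, g, g)
  "svvjggjsgjs" → prefix "s" already present; 10 new (v, v, j, g, g, j, s, g, j, s)
  "svjsvvjv" → prefix "sv" already present; 6 new (j, s, v, v, j, v)
  "gjss" → 4 new (g, j, s, s)
  "jjs" → 3 new (j, j, s)
  "svs" → prefix "sv" already present; 1 new (s)
  "sgjvgjg" → prefix "sgj" already present; 4 new (v, g, j, g)
  "svgs" → prefix "sv" already present; 2 new (g, s)
  "vsj" → prefix "v" already present; 2 new (s, j)
  "svgjsvgj" → prefix "svg" already present; 5 new (j, s, v, g, j)
  "svvjggjsjsj" → prefix "svvjggjs" already present; 3 new (j, s, j)
  "svgjjsvjjvs" → prefix "svgj" already present; 7 new (j, s, v, j, j, v, s)
  "svgjjsv" → prefix "svgjjsv" already present; 0 new (none)
  "svj" → prefix "svj" already present; 0 new (none)
  "gjssgj" → prefix "gjss" already present; 2 new (g, j)
  "svvjggs" → prefix "svvjgg" already present; 1 new (s)
  "svvjggjsg" → prefix "svvjggjsg" already present; 0 new (none)
  "svvjggjsjsv" → prefix "svvjggjsjs" already present; 1 new (v)
  "svvjggsvgv" → prefix "svvjggs" already present; 3 new (v, g, v)
Total nodes = 4 + 7 + 10 + 6 + 4 + 3 + 1 + 4 + 2 + 2 + 5 + 3 + 7 + 0 + 0 + 2 + 1 + 0 + 1 + 3 = 65

65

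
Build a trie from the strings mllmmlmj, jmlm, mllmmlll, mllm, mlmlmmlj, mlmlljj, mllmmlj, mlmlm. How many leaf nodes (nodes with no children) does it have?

6

Leaves are exactly the stored words that no other stored word extends.
Those words: "jmlm", "mllmmlj", "mllmmlll", "mllmmlmj", "mlmlljj", "mlmlmmlj"
Leaf count: 6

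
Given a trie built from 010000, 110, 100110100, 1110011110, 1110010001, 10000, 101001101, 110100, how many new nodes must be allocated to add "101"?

"101" is already a full path in the trie; only an end-marker is added.
No new nodes are needed: 0.

0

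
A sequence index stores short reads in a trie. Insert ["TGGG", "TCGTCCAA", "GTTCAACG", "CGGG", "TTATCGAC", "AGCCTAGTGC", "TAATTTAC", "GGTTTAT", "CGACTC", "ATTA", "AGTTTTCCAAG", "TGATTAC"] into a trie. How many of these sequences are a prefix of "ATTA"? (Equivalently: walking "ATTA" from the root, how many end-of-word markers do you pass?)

Traverse "ATTA" character by character; count nodes along the way that are marked as word ends.
Prefixes of the query that are stored words: "ATTA"
Count: 1

1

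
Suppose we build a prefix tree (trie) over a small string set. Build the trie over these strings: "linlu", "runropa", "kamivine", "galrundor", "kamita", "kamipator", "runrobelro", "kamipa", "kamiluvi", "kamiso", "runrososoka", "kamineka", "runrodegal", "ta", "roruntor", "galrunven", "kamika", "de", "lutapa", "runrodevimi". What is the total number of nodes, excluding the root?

87

For each word, the new-node count is its length minus the longest prefix already in the trie:
  "linlu" → 5 new (l, i, n, l, u)
  "runropa" → 7 new (r, u, n, r, o, p, a)
  "kamivine" → 8 new (k, a, m, i, v, i, n, e)
  "galrundor" → 9 new (g, a, l, r, u, n, d, o, r)
  "kamita" → prefix "kami" already present; 2 new (t, a)
  "kamipator" → prefix "kami" already present; 5 new (p, a, t, o, r)
  "runrobelro" → prefix "runro" already present; 5 new (b, e, l, r, o)
  "kamipa" → prefix "kamipa" already present; 0 new (none)
  "kamiluvi" → prefix "kami" already present; 4 new (l, u, v, i)
  "kamiso" → prefix "kami" already present; 2 new (s, o)
  "runrososoka" → prefix "runro" already present; 6 new (s, o, s, o, k, a)
  "kamineka" → prefix "kami" already present; 4 new (n, e, k, a)
  "runrodegal" → prefix "runro" already present; 5 new (d, e, g, a, l)
  "ta" → 2 new (t, a)
  "roruntor" → prefix "r" already present; 7 new (o, r, u, n, t, o, r)
  "galrunven" → prefix "galrun" already present; 3 new (v, e, n)
  "kamika" → prefix "kami" already present; 2 new (k, a)
  "de" → 2 new (d, e)
  "lutapa" → prefix "l" already present; 5 new (u, t, a, p, a)
  "runrodevimi" → prefix "runrode" already present; 4 new (v, i, m, i)
Total nodes = 5 + 7 + 8 + 9 + 2 + 5 + 5 + 0 + 4 + 2 + 6 + 4 + 5 + 2 + 7 + 3 + 2 + 2 + 5 + 4 = 87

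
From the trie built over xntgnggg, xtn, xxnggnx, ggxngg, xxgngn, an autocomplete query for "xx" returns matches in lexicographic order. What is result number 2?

Filter for "xx…" and sort: "xxgngn", "xxnggnx"
The 2nd is xxnggnx.

xxnggnx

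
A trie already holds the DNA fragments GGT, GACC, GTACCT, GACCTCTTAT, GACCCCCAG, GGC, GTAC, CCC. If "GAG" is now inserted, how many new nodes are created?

1

"GA" is already a path in the trie; the remaining "G" must be added.
So 3 − 2 = 1 new nodes.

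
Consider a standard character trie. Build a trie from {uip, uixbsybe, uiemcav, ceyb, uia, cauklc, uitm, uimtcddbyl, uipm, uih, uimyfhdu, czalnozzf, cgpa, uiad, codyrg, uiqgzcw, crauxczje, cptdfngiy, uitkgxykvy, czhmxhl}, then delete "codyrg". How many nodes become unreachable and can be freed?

5

After clearing the end-marker at "codyrg", prune upward until reaching a node still needed by another word.
The suffix "odyrg" (5 nodes) is used only by "codyrg"; the node for "c" still has the child "e", so pruning stops there.
Nodes removed: 5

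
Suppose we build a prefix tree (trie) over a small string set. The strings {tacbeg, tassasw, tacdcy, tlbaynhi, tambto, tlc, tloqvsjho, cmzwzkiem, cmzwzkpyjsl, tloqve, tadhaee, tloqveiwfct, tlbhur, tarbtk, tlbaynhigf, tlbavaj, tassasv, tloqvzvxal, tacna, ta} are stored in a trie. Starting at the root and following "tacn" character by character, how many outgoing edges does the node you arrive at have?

Walk "tacn" from the root, arriving at one node.
Characters that immediately follow "tacn" among the stored strings: {a}.
That node has 1 child edge.

1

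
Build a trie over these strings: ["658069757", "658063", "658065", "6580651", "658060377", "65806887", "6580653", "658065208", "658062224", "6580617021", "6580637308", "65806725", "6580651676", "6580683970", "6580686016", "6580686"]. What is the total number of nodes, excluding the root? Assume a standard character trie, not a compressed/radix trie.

50

Count nodes per top-level branch (shared prefixes stored once):
  '6'-branch (658060377, 6580617021, 658062224, 658063, 6580637308, 658065, 6580651, 6580651676, 658065208, 6580653, 65806725, 6580683970, 6580686, 6580686016, 65806887, 658069757): 50 nodes
Sum: 50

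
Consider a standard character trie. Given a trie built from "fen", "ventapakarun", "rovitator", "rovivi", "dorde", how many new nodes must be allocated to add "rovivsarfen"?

6

"roviv" is already a path in the trie; the remaining "sarfen" must be added.
New nodes needed: |"rovivsarfen"| − 5 = 11 − 5 = 6.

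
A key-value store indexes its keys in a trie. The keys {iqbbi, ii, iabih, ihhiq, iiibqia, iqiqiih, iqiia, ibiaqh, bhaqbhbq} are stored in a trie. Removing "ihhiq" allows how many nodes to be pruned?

4

After clearing the end-marker at "ihhiq", prune upward until reaching a node still needed by another word.
The suffix "hhiq" (4 nodes) is used only by "ihhiq"; the node for "i" still has the child "q", so pruning stops there.
Nodes removed: 4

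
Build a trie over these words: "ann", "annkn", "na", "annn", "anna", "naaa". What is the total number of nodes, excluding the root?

11

Trace insertions, counting only characters that open a new branch:
  "ann" → 3 new (a, n, n)
  "annkn" → prefix "ann" already present; 2 new (k, n)
  "na" → 2 new (n, a)
  "annn" → prefix "ann" already present; 1 new (n)
  "anna" → prefix "ann" already present; 1 new (a)
  "naaa" → prefix "na" already present; 2 new (a, a)
Total nodes = 3 + 2 + 2 + 1 + 1 + 2 = 11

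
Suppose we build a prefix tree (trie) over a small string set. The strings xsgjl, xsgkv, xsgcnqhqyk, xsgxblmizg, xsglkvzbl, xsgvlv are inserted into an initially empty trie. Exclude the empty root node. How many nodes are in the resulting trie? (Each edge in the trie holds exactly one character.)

For each word, the new-node count is its length minus the longest prefix already in the trie:
  "xsgjl" → 5 new (x, s, g, j, l)
  "xsgkv" → prefix "xsg" already present; 2 new (k, v)
  "xsgcnqhqyk" → prefix "xsg" already present; 7 new (c, n, q, h, q, y, k)
  "xsgxblmizg" → prefix "xsg" already present; 7 new (x, b, l, m, i, z, g)
  "xsglkvzbl" → prefix "xsg" already present; 6 new (l, k, v, z, b, l)
  "xsgvlv" → prefix "xsg" already present; 3 new (v, l, v)
Total nodes = 5 + 2 + 7 + 7 + 6 + 3 = 30

30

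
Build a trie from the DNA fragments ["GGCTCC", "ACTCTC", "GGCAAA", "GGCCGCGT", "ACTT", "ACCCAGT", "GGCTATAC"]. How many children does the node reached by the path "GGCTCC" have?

0

Walk "GGCTCC" from the root, arriving at one node.
No stored string extends past "GGCTCC".
That node has 0 child edges.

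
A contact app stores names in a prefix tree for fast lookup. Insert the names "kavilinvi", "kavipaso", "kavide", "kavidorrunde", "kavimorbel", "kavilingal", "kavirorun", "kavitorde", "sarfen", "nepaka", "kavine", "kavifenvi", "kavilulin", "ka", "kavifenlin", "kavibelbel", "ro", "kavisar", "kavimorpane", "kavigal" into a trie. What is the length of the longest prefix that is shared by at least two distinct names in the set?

7

Equivalently: take the maximum, over all pairs, of their longest common prefix length.
"kavifenlin" and "kavifenvi" agree on "kavifen" (7 characters) before diverging; nothing deeper is shared.
Longest shared-prefix length: 7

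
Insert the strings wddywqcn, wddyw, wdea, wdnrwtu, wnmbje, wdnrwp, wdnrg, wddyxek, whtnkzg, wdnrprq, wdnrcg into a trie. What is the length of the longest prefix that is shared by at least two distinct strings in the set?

5

Look for the deepest trie node that still has at least two words in its subtree.
e.g. "wddyw" and "wddywqcn" share the prefix "wddyw" of length 5; no pair shares a longer one.
Longest shared-prefix length: 5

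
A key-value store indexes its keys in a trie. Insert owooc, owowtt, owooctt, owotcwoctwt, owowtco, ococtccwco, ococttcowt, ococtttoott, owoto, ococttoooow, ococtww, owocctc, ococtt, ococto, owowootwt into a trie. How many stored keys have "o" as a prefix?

Filter for entries beginning with "o":
Words under "o": ococtccwco, ococto, ococtt, ococttcowt, ococttoooow, ococtttoott, ococtww, owocctc, owooc, owooctt, owotcwoctwt, owoto, owowootwt, owowtco, owowtt
Count: 15

15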